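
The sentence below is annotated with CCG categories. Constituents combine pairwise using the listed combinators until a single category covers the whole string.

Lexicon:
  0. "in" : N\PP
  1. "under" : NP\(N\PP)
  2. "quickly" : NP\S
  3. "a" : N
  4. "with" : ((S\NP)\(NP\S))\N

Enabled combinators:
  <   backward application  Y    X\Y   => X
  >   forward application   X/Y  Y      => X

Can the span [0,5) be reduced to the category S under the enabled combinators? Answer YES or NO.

YES

[0,5] S   <
  [0,2] NP   <
    [0,1] "in" : N\PP
    [1,2] "under" : NP\(N\PP)
  [2,5] S\NP   <
    [2,3] "quickly" : NP\S
    [3,5] (S\NP)\(NP\S)   <
      [3,4] "a" : N
      [4,5] "with" : ((S\NP)\(NP\S))\N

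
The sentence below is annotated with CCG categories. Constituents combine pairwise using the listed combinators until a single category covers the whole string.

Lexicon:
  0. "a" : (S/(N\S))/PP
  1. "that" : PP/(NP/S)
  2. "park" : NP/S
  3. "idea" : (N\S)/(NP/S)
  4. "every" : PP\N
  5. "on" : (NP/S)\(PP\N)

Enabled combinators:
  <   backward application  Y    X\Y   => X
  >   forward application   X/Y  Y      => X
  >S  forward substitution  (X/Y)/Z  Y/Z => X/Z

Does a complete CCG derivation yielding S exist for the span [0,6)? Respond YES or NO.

YES

[0,6] S   >
  [0,3] S/(N\S)   >
    [0,1] "a" : (S/(N\S))/PP
    [1,3] PP   >
      [1,2] "that" : PP/(NP/S)
      [2,3] "park" : NP/S
  [3,6] N\S   >
    [3,4] "idea" : (N\S)/(NP/S)
    [4,6] NP/S   <
      [4,5] "every" : PP\N
      [5,6] "on" : (NP/S)\(PP\N)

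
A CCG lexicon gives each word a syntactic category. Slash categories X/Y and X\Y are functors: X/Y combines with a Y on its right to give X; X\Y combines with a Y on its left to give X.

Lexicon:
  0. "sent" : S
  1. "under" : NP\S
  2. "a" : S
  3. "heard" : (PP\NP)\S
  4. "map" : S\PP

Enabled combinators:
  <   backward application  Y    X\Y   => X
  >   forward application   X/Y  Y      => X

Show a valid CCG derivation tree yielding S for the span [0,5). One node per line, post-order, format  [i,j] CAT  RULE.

[0,1] S  lex  "sent"
[1,2] NP\S  lex  "under"
[0,2] NP  <  k=1
[2,3] S  lex  "a"
[3,4] (PP\NP)\S  lex  "heard"
[2,4] PP\NP  <  k=3
[0,4] PP  <  k=2
[4,5] S\PP  lex  "map"
[0,5] S  <  k=4

[0,5] S   <
  [0,4] PP   <
    [0,2] NP   <
      [0,1] "sent" : S
      [1,2] "under" : NP\S
    [2,4] PP\NP   <
      [2,3] "a" : S
      [3,4] "heard" : (PP\NP)\S
  [4,5] "map" : S\PP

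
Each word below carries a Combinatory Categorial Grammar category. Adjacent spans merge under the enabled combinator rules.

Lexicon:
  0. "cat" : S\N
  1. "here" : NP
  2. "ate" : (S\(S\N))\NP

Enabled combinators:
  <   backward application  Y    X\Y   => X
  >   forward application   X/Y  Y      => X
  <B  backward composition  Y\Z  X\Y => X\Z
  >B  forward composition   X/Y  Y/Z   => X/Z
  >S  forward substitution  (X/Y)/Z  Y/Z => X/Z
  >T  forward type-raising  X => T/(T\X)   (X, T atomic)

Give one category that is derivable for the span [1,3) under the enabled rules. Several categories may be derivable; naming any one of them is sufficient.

S\(S\N)

[0,3] S   <
  [0,1] "cat" : S\N
  [1,3] S\(S\N)   <
    [1,2] "here" : NP
    [2,3] "ate" : (S\(S\N))\NP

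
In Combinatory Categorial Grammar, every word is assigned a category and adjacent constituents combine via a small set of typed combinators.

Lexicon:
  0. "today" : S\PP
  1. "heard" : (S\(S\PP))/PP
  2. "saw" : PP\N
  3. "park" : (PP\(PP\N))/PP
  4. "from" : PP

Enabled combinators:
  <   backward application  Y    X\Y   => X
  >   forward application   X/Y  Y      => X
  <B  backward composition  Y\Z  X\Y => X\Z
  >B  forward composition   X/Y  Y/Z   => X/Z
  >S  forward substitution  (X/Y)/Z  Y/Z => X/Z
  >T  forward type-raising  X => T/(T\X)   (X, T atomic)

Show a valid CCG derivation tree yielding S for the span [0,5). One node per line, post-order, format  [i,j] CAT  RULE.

[0,1] S\PP  lex  "today"
[1,2] (S\(S\PP))/PP  lex  "heard"
[2,3] PP\N  lex  "saw"
[3,4] (PP\(PP\N))/PP  lex  "park"
[4,5] PP  lex  "from"
[3,5] PP\(PP\N)  >  k=4
[2,5] PP  <  k=3
[1,5] S\(S\PP)  >  k=2
[0,5] S  <  k=1

[0,5] S   <
  [0,1] "today" : S\PP
  [1,5] S\(S\PP)   >
    [1,2] "heard" : (S\(S\PP))/PP
    [2,5] PP   <
      [2,3] "saw" : PP\N
      [3,5] PP\(PP\N)   >
        [3,4] "park" : (PP\(PP\N))/PP
        [4,5] "from" : PP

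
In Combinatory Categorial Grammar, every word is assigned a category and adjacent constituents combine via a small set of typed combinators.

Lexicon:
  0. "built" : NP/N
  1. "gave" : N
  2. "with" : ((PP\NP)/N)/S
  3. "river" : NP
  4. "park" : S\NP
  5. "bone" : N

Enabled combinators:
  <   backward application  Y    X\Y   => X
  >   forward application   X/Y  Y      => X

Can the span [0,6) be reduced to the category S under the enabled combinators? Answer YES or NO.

NO

NP/N N ((PP\NP)/N)/S NP S\NP N
CKY chart[0,6] = {PP}; S ∉ chart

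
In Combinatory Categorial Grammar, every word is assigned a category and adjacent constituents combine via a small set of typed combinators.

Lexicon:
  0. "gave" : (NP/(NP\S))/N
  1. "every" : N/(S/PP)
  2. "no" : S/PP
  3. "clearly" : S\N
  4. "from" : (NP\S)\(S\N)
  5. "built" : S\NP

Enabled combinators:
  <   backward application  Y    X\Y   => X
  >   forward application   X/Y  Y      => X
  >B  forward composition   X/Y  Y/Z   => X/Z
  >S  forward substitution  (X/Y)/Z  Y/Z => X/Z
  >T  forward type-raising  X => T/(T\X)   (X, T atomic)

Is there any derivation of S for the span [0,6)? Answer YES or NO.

[0,6] S   <
  [0,5] NP   >
    [0,3] NP/(NP\S)   >
      [0,1] "gave" : (NP/(NP\S))/N
      [1,3] N   >
        [1,2] "every" : N/(S/PP)
        [2,3] "no" : S/PP
    [3,5] NP\S   <
      [3,4] "clearly" : S\N
      [4,5] "from" : (NP\S)\(S\N)
  [5,6] "built" : S\NP

YES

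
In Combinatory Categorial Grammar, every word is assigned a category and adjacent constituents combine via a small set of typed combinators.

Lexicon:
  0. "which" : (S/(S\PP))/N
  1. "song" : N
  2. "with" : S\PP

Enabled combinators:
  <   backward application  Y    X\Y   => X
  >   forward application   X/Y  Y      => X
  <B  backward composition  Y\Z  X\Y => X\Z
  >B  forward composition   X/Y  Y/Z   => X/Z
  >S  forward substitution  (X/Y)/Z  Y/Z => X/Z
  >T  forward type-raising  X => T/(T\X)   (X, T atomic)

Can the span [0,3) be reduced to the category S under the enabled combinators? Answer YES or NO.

[0,3] S   >
  [0,2] S/(S\PP)   >
    [0,1] "which" : (S/(S\PP))/N
    [1,2] "song" : N
  [2,3] "with" : S\PP

YES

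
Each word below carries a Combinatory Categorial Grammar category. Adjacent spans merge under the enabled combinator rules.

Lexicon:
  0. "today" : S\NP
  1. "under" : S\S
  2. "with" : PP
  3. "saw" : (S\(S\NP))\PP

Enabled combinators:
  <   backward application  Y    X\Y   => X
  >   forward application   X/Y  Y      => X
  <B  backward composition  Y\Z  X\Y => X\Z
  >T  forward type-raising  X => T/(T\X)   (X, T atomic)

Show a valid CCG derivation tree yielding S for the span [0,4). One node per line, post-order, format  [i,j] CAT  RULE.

[0,4] S   <
  [0,2] S\NP   <B
    [0,1] "today" : S\NP
    [1,2] "under" : S\S
  [2,4] S\(S\NP)   <
    [2,3] "with" : PP
    [3,4] "saw" : (S\(S\NP))\PP

[0,1] S\NP  lex  "today"
[1,2] S\S  lex  "under"
[0,2] S\NP  <B  k=1
[2,3] PP  lex  "with"
[3,4] (S\(S\NP))\PP  lex  "saw"
[2,4] S\(S\NP)  <  k=3
[0,4] S  <  k=2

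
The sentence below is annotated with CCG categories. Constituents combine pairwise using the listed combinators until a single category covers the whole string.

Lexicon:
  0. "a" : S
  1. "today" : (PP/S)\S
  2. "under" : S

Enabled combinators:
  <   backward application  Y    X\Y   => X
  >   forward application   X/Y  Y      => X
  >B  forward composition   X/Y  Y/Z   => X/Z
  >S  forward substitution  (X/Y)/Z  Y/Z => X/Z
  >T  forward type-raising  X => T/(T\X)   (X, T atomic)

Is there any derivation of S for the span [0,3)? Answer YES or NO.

S (PP/S)\S S
CKY chart[0,3] = {N/(N\PP), NP/(NP\PP), PP, PP/(PP\PP), PP/(S\S), S/(S\PP)}; S ∉ chart

NO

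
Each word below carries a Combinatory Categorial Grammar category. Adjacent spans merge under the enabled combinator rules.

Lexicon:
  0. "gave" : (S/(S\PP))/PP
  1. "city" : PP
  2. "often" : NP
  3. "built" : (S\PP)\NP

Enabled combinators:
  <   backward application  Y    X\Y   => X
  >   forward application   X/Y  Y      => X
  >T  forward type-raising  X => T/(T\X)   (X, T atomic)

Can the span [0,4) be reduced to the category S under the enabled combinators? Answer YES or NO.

[0,4] S   >
  [0,2] S/(S\PP)   >
    [0,1] "gave" : (S/(S\PP))/PP
    [1,2] "city" : PP
  [2,4] S\PP   <
    [2,3] "often" : NP
    [3,4] "built" : (S\PP)\NP

YES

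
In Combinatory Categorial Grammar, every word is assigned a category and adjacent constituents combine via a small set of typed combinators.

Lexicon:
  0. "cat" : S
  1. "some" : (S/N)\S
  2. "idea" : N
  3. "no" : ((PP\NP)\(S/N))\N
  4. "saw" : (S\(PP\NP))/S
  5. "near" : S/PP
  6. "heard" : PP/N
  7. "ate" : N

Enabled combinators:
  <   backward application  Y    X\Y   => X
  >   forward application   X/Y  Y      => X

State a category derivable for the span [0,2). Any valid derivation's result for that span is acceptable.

S/N

[0,8] S   <
  [0,4] PP\NP   <
    [0,2] S/N   <
      [0,1] "cat" : S
      [1,2] "some" : (S/N)\S
    [2,4] (PP\NP)\(S/N)   <
      [2,3] "idea" : N
      [3,4] "no" : ((PP\NP)\(S/N))\N
  [4,8] S\(PP\NP)   >
    [4,5] "saw" : (S\(PP\NP))/S
    [5,8] S   >
      [5,6] "near" : S/PP
      [6,8] PP   >
        [6,7] "heard" : PP/N
        [7,8] "ate" : N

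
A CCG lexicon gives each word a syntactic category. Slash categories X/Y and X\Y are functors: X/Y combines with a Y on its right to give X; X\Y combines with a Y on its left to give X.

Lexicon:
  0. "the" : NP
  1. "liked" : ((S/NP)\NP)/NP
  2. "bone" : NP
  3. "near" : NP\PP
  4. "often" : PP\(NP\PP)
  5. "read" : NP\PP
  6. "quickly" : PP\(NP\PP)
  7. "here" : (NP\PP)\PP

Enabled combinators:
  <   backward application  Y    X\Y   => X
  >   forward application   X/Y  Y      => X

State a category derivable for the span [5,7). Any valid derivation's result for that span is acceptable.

[0,8] S   >
  [0,3] S/NP   <
    [0,1] "the" : NP
    [1,3] (S/NP)\NP   >
      [1,2] "liked" : ((S/NP)\NP)/NP
      [2,3] "bone" : NP
  [3,8] NP   <
    [3,5] PP   <
      [3,4] "near" : NP\PP
      [4,5] "often" : PP\(NP\PP)
    [5,8] NP\PP   <
      [5,7] PP   <
        [5,6] "read" : NP\PP
        [6,7] "quickly" : PP\(NP\PP)
      [7,8] "here" : (NP\PP)\PP

PP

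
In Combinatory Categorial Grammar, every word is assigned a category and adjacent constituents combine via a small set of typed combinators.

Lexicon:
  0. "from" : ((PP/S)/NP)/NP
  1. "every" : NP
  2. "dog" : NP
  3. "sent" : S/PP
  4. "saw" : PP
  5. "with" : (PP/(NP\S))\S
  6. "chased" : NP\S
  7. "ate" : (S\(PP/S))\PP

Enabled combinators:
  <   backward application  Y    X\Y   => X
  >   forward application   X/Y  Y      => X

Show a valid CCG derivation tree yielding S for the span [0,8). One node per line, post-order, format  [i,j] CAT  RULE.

[0,8] S   <
  [0,3] PP/S   >
    [0,2] (PP/S)/NP   >
      [0,1] "from" : ((PP/S)/NP)/NP
      [1,2] "every" : NP
    [2,3] "dog" : NP
  [3,8] S\(PP/S)   <
    [3,7] PP   >
      [3,6] PP/(NP\S)   <
        [3,5] S   >
          [3,4] "sent" : S/PP
          [4,5] "saw" : PP
        [5,6] "with" : (PP/(NP\S))\S
      [6,7] "chased" : NP\S
    [7,8] "ate" : (S\(PP/S))\PP

[0,1] ((PP/S)/NP)/NP  lex  "from"
[1,2] NP  lex  "every"
[0,2] (PP/S)/NP  >  k=1
[2,3] NP  lex  "dog"
[0,3] PP/S  >  k=2
[3,4] S/PP  lex  "sent"
[4,5] PP  lex  "saw"
[3,5] S  >  k=4
[5,6] (PP/(NP\S))\S  lex  "with"
[3,6] PP/(NP\S)  <  k=5
[6,7] NP\S  lex  "chased"
[3,7] PP  >  k=6
[7,8] (S\(PP/S))\PP  lex  "ate"
[3,8] S\(PP/S)  <  k=7
[0,8] S  <  k=3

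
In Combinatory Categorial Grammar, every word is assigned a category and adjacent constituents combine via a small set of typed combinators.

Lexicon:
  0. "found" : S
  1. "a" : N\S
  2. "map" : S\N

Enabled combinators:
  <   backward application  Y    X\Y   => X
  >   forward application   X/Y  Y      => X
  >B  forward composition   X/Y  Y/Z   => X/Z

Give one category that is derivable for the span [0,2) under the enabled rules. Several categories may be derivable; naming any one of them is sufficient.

N

[0,3] S   <
  [0,2] N   <
    [0,1] "found" : S
    [1,2] "a" : N\S
  [2,3] "map" : S\N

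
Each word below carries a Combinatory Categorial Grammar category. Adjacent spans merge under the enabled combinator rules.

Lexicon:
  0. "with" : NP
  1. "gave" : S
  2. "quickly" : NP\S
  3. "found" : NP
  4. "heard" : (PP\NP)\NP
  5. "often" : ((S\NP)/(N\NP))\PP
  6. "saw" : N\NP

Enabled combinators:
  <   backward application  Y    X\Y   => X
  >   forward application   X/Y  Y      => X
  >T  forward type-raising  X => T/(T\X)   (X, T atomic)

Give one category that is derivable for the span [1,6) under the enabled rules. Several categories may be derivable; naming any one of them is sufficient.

(S\NP)/(N\NP)

[0,7] S   <
  [0,1] "with" : NP
  [1,7] S\NP   >
    [1,6] (S\NP)/(N\NP)   <
      [1,5] PP   <
        [1,3] NP   <
          [1,2] "gave" : S
          [2,3] "quickly" : NP\S
        [3,5] PP\NP   <
          [3,4] "found" : NP
          [4,5] "heard" : (PP\NP)\NP
      [5,6] "often" : ((S\NP)/(N\NP))\PP
    [6,7] "saw" : N\NP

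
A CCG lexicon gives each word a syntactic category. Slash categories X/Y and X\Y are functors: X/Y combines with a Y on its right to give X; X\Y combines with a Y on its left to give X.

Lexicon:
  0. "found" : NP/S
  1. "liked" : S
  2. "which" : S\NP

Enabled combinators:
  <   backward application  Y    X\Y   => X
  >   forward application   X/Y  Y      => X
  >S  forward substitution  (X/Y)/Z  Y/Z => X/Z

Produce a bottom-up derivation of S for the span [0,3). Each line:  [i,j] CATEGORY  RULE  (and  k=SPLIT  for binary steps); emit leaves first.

[0,3] S   <
  [0,2] NP   >
    [0,1] "found" : NP/S
    [1,2] "liked" : S
  [2,3] "which" : S\NP

[0,1] NP/S  lex  "found"
[1,2] S  lex  "liked"
[0,2] NP  >  k=1
[2,3] S\NP  lex  "which"
[0,3] S  <  k=2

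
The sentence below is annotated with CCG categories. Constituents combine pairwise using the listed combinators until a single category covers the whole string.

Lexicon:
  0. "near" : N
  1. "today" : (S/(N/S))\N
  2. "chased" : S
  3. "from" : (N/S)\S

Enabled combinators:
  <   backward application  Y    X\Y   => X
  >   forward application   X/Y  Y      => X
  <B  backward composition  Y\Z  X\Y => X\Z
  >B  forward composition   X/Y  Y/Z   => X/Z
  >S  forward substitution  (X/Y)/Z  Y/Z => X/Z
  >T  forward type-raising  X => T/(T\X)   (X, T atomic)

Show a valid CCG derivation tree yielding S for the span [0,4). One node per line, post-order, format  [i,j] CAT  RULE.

[0,4] S   >
  [0,2] S/(N/S)   <
    [0,1] "near" : N
    [1,2] "today" : (S/(N/S))\N
  [2,4] N/S   <
    [2,3] "chased" : S
    [3,4] "from" : (N/S)\S

[0,1] N  lex  "near"
[1,2] (S/(N/S))\N  lex  "today"
[0,2] S/(N/S)  <  k=1
[2,3] S  lex  "chased"
[3,4] (N/S)\S  lex  "from"
[2,4] N/S  <  k=3
[0,4] S  >  k=2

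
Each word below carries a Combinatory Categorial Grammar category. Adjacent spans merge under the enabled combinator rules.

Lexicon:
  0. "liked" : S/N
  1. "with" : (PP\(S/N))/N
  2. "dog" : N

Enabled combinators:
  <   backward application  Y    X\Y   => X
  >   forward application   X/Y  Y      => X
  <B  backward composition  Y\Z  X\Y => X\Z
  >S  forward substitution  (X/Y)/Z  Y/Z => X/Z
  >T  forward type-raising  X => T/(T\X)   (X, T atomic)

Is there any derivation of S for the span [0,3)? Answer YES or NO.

S/N (PP\(S/N))/N N
CKY chart[0,3] = {N/(N\PP), NP/(NP\PP), PP, PP/(PP\PP), S/(S\PP)}; S ∉ chart

NO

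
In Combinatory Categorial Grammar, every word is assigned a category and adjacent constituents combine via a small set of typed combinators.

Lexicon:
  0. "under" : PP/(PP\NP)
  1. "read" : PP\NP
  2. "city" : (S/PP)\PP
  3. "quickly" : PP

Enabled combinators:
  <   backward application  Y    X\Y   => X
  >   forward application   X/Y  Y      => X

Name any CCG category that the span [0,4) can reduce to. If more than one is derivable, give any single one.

[0,4] S   >
  [0,3] S/PP   <
    [0,2] PP   >
      [0,1] "under" : PP/(PP\NP)
      [1,2] "read" : PP\NP
    [2,3] "city" : (S/PP)\PP
  [3,4] "quickly" : PP

S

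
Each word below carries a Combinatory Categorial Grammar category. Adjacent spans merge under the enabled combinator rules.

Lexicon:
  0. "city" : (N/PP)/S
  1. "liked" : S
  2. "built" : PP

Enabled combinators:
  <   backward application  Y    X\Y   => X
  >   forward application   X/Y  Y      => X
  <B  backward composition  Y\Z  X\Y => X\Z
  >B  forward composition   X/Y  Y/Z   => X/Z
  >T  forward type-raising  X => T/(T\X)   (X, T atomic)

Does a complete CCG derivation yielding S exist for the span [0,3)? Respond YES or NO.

NO

(N/PP)/S S PP
CKY chart[0,3] = {N, N/(N\N), N/(PP\PP), NP/(NP\N), PP/(PP\N), S/(S\N)}; S ∉ chart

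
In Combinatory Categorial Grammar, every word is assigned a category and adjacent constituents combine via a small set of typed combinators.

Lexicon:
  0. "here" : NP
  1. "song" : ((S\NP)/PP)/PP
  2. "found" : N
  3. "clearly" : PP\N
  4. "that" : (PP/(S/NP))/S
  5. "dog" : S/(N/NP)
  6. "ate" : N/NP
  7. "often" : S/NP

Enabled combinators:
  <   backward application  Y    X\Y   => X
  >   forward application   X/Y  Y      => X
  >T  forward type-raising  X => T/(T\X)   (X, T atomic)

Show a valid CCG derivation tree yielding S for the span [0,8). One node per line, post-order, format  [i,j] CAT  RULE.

[0,1] NP  lex  "here"
[0,1] S/(S\NP)  >T
[1,2] ((S\NP)/PP)/PP  lex  "song"
[2,3] N  lex  "found"
[2,3] PP/(PP\N)  >T
[3,4] PP\N  lex  "clearly"
[2,4] PP  >  k=3
[1,4] (S\NP)/PP  >  k=2
[4,5] (PP/(S/NP))/S  lex  "that"
[5,6] S/(N/NP)  lex  "dog"
[6,7] N/NP  lex  "ate"
[5,7] S  >  k=6
[4,7] PP/(S/NP)  >  k=5
[7,8] S/NP  lex  "often"
[4,8] PP  >  k=7
[1,8] S\NP  >  k=4
[0,8] S  >  k=1

[0,8] S   >
  [0,1] S/(S\NP)   >T
    [0,1] "here" : NP
  [1,8] S\NP   >
    [1,4] (S\NP)/PP   >
      [1,2] "song" : ((S\NP)/PP)/PP
      [2,4] PP   >
        [2,3] PP/(PP\N)   >T
          [2,3] "found" : N
        [3,4] "clearly" : PP\N
    [4,8] PP   >
      [4,7] PP/(S/NP)   >
        [4,5] "that" : (PP/(S/NP))/S
        [5,7] S   >
          [5,6] "dog" : S/(N/NP)
          [6,7] "ate" : N/NP
      [7,8] "often" : S/NP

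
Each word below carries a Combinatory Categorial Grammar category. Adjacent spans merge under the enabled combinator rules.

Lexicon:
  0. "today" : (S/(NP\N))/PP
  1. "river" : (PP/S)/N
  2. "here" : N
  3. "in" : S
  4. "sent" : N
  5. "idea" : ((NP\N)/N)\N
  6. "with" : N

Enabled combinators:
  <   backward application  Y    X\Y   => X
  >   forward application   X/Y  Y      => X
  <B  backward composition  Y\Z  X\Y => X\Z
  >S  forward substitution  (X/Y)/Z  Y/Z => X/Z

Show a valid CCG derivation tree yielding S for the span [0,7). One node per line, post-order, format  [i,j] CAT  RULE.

[0,7] S   >
  [0,4] S/(NP\N)   >
    [0,1] "today" : (S/(NP\N))/PP
    [1,4] PP   >
      [1,3] PP/S   >
        [1,2] "river" : (PP/S)/N
        [2,3] "here" : N
      [3,4] "in" : S
  [4,7] NP\N   >
    [4,6] (NP\N)/N   <
      [4,5] "sent" : N
      [5,6] "idea" : ((NP\N)/N)\N
    [6,7] "with" : N

[0,1] (S/(NP\N))/PP  lex  "today"
[1,2] (PP/S)/N  lex  "river"
[2,3] N  lex  "here"
[1,3] PP/S  >  k=2
[3,4] S  lex  "in"
[1,4] PP  >  k=3
[0,4] S/(NP\N)  >  k=1
[4,5] N  lex  "sent"
[5,6] ((NP\N)/N)\N  lex  "idea"
[4,6] (NP\N)/N  <  k=5
[6,7] N  lex  "with"
[4,7] NP\N  >  k=6
[0,7] S  >  k=4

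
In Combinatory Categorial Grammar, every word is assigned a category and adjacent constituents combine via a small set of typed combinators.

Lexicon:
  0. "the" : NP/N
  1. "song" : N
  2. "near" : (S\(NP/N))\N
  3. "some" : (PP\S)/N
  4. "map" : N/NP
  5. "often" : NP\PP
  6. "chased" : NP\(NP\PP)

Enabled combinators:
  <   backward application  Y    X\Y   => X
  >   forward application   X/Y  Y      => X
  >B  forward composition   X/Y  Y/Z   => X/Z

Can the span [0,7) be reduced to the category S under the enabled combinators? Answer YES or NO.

NP/N N (S\(NP/N))\N (PP\S)/N N/NP NP\PP NP\(NP\PP)
CKY chart[0,7] = {PP}; S ∉ chart

NO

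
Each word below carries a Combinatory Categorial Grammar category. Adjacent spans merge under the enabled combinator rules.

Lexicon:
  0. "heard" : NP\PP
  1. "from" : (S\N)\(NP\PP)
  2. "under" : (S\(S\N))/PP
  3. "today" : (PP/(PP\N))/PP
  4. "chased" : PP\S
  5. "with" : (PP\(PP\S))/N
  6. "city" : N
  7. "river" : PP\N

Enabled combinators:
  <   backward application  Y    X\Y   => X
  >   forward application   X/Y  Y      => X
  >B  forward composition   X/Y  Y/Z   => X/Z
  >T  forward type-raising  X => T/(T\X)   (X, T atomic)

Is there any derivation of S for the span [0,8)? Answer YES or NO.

YES

[0,8] S   <
  [0,2] S\N   <
    [0,1] "heard" : NP\PP
    [1,2] "from" : (S\N)\(NP\PP)
  [2,8] S\(S\N)   >
    [2,3] "under" : (S\(S\N))/PP
    [3,8] PP   >
      [3,7] PP/(PP\N)   >
        [3,4] "today" : (PP/(PP\N))/PP
        [4,7] PP   <
          [4,5] "chased" : PP\S
          [5,7] PP\(PP\S)   >
            [5,6] "with" : (PP\(PP\S))/N
            [6,7] "city" : N
      [7,8] "river" : PP\N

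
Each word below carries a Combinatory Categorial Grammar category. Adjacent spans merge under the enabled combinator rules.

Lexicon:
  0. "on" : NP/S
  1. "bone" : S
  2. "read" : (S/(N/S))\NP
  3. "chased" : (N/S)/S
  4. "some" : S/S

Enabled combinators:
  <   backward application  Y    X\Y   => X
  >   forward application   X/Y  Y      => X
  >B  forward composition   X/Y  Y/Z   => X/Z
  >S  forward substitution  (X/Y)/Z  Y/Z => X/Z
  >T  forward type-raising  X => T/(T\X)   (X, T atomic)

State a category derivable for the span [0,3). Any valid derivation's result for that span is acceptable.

S/(N/S)

[0,5] S   >
  [0,3] S/(N/S)   <
    [0,2] NP   >
      [0,1] "on" : NP/S
      [1,2] "bone" : S
    [2,3] "read" : (S/(N/S))\NP
  [3,5] N/S   >S
    [3,4] "chased" : (N/S)/S
    [4,5] "some" : S/S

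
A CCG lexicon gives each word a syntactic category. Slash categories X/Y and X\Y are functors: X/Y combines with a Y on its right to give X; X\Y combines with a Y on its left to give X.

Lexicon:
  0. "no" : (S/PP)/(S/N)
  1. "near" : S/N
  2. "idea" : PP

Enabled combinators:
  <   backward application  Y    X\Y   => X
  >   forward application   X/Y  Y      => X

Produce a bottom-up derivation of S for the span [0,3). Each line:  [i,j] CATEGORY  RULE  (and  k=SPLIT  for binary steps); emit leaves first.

[0,1] (S/PP)/(S/N)  lex  "no"
[1,2] S/N  lex  "near"
[0,2] S/PP  >  k=1
[2,3] PP  lex  "idea"
[0,3] S  >  k=2

[0,3] S   >
  [0,2] S/PP   >
    [0,1] "no" : (S/PP)/(S/N)
    [1,2] "near" : S/N
  [2,3] "idea" : PP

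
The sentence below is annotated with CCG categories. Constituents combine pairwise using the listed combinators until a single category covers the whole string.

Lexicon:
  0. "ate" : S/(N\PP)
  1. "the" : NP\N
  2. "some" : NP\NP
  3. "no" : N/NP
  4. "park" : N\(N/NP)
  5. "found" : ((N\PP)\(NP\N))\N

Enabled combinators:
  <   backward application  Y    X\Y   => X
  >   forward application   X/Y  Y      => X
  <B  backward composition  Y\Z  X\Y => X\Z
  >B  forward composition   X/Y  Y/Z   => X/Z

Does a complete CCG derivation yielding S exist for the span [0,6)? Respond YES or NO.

[0,6] S   >
  [0,1] "ate" : S/(N\PP)
  [1,6] N\PP   <
    [1,3] NP\N   <B
      [1,2] "the" : NP\N
      [2,3] "some" : NP\NP
    [3,6] (N\PP)\(NP\N)   <
      [3,5] N   <
        [3,4] "no" : N/NP
        [4,5] "park" : N\(N/NP)
      [5,6] "found" : ((N\PP)\(NP\N))\N

YES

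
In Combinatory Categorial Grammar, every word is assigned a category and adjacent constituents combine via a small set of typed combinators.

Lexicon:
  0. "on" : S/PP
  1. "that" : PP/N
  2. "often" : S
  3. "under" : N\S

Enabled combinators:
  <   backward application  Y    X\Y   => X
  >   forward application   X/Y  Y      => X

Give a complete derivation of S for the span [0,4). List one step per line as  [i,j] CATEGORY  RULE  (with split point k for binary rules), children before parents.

[0,1] S/PP  lex  "on"
[1,2] PP/N  lex  "that"
[2,3] S  lex  "often"
[3,4] N\S  lex  "under"
[2,4] N  <  k=3
[1,4] PP  >  k=2
[0,4] S  >  k=1

[0,4] S   >
  [0,1] "on" : S/PP
  [1,4] PP   >
    [1,2] "that" : PP/N
    [2,4] N   <
      [2,3] "often" : S
      [3,4] "under" : N\S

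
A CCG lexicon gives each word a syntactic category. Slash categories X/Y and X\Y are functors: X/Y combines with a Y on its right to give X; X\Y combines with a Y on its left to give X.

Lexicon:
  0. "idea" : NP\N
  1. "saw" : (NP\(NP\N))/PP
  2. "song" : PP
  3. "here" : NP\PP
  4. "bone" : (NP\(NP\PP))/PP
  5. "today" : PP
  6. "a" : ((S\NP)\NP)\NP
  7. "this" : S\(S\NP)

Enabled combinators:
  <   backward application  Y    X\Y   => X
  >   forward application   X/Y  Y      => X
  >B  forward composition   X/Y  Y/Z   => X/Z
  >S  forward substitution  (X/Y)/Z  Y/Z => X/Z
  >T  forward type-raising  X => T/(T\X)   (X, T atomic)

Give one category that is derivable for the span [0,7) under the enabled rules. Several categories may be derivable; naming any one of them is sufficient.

[0,8] S   <
  [0,7] S\NP   <
    [0,3] NP   <
      [0,1] "idea" : NP\N
      [1,3] NP\(NP\N)   >
        [1,2] "saw" : (NP\(NP\N))/PP
        [2,3] "song" : PP
    [3,7] (S\NP)\NP   <
      [3,6] NP   <
        [3,4] "here" : NP\PP
        [4,6] NP\(NP\PP)   >
          [4,5] "bone" : (NP\(NP\PP))/PP
          [5,6] "today" : PP
      [6,7] "a" : ((S\NP)\NP)\NP
  [7,8] "this" : S\(S\NP)

S\NP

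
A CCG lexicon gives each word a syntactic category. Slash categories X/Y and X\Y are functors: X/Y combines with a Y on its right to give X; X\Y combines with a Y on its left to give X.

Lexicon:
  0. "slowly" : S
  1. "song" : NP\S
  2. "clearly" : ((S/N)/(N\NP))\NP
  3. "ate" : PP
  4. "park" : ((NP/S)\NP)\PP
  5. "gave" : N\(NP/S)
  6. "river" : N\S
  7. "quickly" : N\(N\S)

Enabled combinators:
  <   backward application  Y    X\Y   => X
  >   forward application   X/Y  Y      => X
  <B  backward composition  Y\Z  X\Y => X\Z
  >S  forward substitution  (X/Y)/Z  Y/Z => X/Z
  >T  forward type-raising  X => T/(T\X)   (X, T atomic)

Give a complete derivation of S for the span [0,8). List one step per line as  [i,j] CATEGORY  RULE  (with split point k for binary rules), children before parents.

[0,8] S   >
  [0,6] S/N   >
    [0,3] (S/N)/(N\NP)   <
      [0,2] NP   >
        [0,1] NP/(NP\S)   >T
          [0,1] "slowly" : S
        [1,2] "song" : NP\S
      [2,3] "clearly" : ((S/N)/(N\NP))\NP
    [3,6] N\NP   <B
      [3,5] (NP/S)\NP   <
        [3,4] "ate" : PP
        [4,5] "park" : ((NP/S)\NP)\PP
      [5,6] "gave" : N\(NP/S)
  [6,8] N   <
    [6,7] "river" : N\S
    [7,8] "quickly" : N\(N\S)

[0,1] S  lex  "slowly"
[0,1] NP/(NP\S)  >T
[1,2] NP\S  lex  "song"
[0,2] NP  >  k=1
[2,3] ((S/N)/(N\NP))\NP  lex  "clearly"
[0,3] (S/N)/(N\NP)  <  k=2
[3,4] PP  lex  "ate"
[4,5] ((NP/S)\NP)\PP  lex  "park"
[3,5] (NP/S)\NP  <  k=4
[5,6] N\(NP/S)  lex  "gave"
[3,6] N\NP  <B  k=5
[0,6] S/N  >  k=3
[6,7] N\S  lex  "river"
[7,8] N\(N\S)  lex  "quickly"
[6,8] N  <  k=7
[0,8] S  >  k=6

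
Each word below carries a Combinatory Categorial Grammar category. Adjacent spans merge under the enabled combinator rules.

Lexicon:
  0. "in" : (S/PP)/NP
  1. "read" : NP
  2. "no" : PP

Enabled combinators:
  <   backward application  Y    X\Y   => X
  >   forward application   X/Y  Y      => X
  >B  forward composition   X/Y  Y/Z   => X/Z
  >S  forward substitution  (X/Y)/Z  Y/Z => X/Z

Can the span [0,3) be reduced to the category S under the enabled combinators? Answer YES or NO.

YES

[0,3] S   >
  [0,2] S/PP   >
    [0,1] "in" : (S/PP)/NP
    [1,2] "read" : NP
  [2,3] "no" : PP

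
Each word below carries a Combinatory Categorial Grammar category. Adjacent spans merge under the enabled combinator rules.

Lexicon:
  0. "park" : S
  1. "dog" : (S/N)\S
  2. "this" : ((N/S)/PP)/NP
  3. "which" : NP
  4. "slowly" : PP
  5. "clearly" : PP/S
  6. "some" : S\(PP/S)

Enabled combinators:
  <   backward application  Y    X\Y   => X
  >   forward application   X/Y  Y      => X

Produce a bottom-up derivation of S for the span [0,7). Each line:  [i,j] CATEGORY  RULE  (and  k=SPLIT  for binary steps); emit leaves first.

[0,1] S  lex  "park"
[1,2] (S/N)\S  lex  "dog"
[0,2] S/N  <  k=1
[2,3] ((N/S)/PP)/NP  lex  "this"
[3,4] NP  lex  "which"
[2,4] (N/S)/PP  >  k=3
[4,5] PP  lex  "slowly"
[2,5] N/S  >  k=4
[5,6] PP/S  lex  "clearly"
[6,7] S\(PP/S)  lex  "some"
[5,7] S  <  k=6
[2,7] N  >  k=5
[0,7] S  >  k=2

[0,7] S   >
  [0,2] S/N   <
    [0,1] "park" : S
    [1,2] "dog" : (S/N)\S
  [2,7] N   >
    [2,5] N/S   >
      [2,4] (N/S)/PP   >
        [2,3] "this" : ((N/S)/PP)/NP
        [3,4] "which" : NP
      [4,5] "slowly" : PP
    [5,7] S   <
      [5,6] "clearly" : PP/S
      [6,7] "some" : S\(PP/S)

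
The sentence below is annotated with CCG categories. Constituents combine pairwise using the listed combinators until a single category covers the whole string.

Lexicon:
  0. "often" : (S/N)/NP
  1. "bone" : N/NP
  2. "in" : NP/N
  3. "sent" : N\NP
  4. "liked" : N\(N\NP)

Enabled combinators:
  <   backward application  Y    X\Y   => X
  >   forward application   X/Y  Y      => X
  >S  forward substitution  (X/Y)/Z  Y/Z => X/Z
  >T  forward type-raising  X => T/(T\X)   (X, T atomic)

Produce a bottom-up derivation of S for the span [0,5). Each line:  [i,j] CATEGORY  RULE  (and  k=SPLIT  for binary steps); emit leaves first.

[0,1] (S/N)/NP  lex  "often"
[1,2] N/NP  lex  "bone"
[0,2] S/NP  >S  k=1
[2,3] NP/N  lex  "in"
[3,4] N\NP  lex  "sent"
[4,5] N\(N\NP)  lex  "liked"
[3,5] N  <  k=4
[2,5] NP  >  k=3
[0,5] S  >  k=2

[0,5] S   >
  [0,2] S/NP   >S
    [0,1] "often" : (S/N)/NP
    [1,2] "bone" : N/NP
  [2,5] NP   >
    [2,3] "in" : NP/N
    [3,5] N   <
      [3,4] "sent" : N\NP
      [4,5] "liked" : N\(N\NP)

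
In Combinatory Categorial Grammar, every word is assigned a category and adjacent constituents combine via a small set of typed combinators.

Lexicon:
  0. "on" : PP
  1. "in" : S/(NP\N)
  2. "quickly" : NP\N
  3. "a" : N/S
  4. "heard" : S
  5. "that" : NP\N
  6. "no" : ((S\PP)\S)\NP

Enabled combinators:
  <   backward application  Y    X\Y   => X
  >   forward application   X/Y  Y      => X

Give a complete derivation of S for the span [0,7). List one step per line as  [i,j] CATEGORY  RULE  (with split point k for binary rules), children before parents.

[0,7] S   <
  [0,1] "on" : PP
  [1,7] S\PP   <
    [1,3] S   >
      [1,2] "in" : S/(NP\N)
      [2,3] "quickly" : NP\N
    [3,7] (S\PP)\S   <
      [3,6] NP   <
        [3,5] N   >
          [3,4] "a" : N/S
          [4,5] "heard" : S
        [5,6] "that" : NP\N
      [6,7] "no" : ((S\PP)\S)\NP

[0,1] PP  lex  "on"
[1,2] S/(NP\N)  lex  "in"
[2,3] NP\N  lex  "quickly"
[1,3] S  >  k=2
[3,4] N/S  lex  "a"
[4,5] S  lex  "heard"
[3,5] N  >  k=4
[5,6] NP\N  lex  "that"
[3,6] NP  <  k=5
[6,7] ((S\PP)\S)\NP  lex  "no"
[3,7] (S\PP)\S  <  k=6
[1,7] S\PP  <  k=3
[0,7] S  <  k=1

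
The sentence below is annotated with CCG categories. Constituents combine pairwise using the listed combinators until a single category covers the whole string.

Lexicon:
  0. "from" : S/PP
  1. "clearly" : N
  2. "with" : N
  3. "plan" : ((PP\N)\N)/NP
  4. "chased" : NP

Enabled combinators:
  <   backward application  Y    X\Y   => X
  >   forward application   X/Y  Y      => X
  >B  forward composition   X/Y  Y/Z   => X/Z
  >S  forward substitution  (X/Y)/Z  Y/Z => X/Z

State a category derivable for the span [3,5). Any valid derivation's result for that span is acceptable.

[0,5] S   >
  [0,1] "from" : S/PP
  [1,5] PP   <
    [1,2] "clearly" : N
    [2,5] PP\N   <
      [2,3] "with" : N
      [3,5] (PP\N)\N   >
        [3,4] "plan" : ((PP\N)\N)/NP
        [4,5] "chased" : NP

(PP\N)\N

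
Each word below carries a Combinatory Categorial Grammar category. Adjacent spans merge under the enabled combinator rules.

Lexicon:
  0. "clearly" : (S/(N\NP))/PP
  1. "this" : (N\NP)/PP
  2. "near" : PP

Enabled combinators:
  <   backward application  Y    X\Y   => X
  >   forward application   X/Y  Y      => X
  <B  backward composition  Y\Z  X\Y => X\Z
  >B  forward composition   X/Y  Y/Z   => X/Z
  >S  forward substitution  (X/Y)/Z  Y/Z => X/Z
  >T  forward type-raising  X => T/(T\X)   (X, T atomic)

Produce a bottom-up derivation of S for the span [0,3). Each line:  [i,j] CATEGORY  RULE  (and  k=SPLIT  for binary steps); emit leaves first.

[0,1] (S/(N\NP))/PP  lex  "clearly"
[1,2] (N\NP)/PP  lex  "this"
[0,2] S/PP  >S  k=1
[2,3] PP  lex  "near"
[0,3] S  >  k=2

[0,3] S   >
  [0,2] S/PP   >S
    [0,1] "clearly" : (S/(N\NP))/PP
    [1,2] "this" : (N\NP)/PP
  [2,3] "near" : PP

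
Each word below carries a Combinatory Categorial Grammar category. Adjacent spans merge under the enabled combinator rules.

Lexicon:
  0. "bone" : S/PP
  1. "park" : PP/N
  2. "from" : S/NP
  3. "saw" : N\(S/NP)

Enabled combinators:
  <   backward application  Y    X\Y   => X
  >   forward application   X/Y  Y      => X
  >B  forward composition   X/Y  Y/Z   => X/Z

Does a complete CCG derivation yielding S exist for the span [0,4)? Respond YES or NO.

YES

[0,4] S   >
  [0,1] "bone" : S/PP
  [1,4] PP   >
    [1,2] "park" : PP/N
    [2,4] N   <
      [2,3] "from" : S/NP
      [3,4] "saw" : N\(S/NP)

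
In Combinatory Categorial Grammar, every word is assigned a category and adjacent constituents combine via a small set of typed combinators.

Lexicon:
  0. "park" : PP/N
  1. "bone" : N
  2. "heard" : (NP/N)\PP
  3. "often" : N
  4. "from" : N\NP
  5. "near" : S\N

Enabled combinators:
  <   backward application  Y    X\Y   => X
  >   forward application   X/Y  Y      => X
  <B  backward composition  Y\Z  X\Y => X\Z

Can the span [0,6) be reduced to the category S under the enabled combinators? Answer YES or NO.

YES

[0,6] S   <
  [0,4] NP   >
    [0,3] NP/N   <
      [0,2] PP   >
        [0,1] "park" : PP/N
        [1,2] "bone" : N
      [2,3] "heard" : (NP/N)\PP
    [3,4] "often" : N
  [4,6] S\NP   <B
    [4,5] "from" : N\NP
    [5,6] "near" : S\N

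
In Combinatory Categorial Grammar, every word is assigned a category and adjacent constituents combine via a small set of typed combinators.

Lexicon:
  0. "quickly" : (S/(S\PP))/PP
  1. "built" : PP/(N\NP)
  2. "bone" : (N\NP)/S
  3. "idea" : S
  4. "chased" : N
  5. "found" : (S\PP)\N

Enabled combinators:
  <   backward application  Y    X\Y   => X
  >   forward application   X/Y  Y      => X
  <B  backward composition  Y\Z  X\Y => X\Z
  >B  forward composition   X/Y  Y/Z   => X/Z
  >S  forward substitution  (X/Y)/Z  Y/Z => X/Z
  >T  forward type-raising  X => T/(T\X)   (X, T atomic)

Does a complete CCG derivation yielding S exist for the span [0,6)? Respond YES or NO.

YES

[0,6] S   >
  [0,4] S/(S\PP)   >
    [0,1] "quickly" : (S/(S\PP))/PP
    [1,4] PP   >
      [1,2] "built" : PP/(N\NP)
      [2,4] N\NP   >
        [2,3] "bone" : (N\NP)/S
        [3,4] "idea" : S
  [4,6] S\PP   <
    [4,5] "chased" : N
    [5,6] "found" : (S\PP)\N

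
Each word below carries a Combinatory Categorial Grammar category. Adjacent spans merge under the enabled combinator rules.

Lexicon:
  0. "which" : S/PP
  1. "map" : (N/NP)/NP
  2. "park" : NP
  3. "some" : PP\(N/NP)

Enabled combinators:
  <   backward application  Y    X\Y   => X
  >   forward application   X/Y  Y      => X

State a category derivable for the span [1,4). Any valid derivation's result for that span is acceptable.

[0,4] S   >
  [0,1] "which" : S/PP
  [1,4] PP   <
    [1,3] N/NP   >
      [1,2] "map" : (N/NP)/NP
      [2,3] "park" : NP
    [3,4] "some" : PP\(N/NP)

PP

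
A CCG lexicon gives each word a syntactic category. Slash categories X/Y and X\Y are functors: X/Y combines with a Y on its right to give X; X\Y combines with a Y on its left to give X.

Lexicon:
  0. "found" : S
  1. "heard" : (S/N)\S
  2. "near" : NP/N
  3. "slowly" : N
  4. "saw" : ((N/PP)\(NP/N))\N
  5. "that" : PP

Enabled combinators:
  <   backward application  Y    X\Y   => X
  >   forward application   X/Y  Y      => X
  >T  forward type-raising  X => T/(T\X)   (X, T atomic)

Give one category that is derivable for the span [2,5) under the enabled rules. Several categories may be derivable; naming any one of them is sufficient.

N/PP

[0,6] S   >
  [0,2] S/N   <
    [0,1] "found" : S
    [1,2] "heard" : (S/N)\S
  [2,6] N   >
    [2,5] N/PP   <
      [2,3] "near" : NP/N
      [3,5] (N/PP)\(NP/N)   <
        [3,4] "slowly" : N
        [4,5] "saw" : ((N/PP)\(NP/N))\N
    [5,6] "that" : PP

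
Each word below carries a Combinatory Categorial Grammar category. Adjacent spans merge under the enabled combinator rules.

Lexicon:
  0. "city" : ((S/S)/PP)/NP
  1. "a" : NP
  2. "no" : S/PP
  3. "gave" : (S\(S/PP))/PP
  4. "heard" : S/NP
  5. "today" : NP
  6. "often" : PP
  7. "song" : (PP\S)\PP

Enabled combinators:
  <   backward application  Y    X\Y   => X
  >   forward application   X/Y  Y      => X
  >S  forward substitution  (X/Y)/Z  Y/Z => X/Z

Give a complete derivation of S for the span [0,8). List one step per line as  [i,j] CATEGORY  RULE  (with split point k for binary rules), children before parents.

[0,1] ((S/S)/PP)/NP  lex  "city"
[1,2] NP  lex  "a"
[0,2] (S/S)/PP  >  k=1
[2,3] S/PP  lex  "no"
[0,3] S/PP  >S  k=2
[3,4] (S\(S/PP))/PP  lex  "gave"
[4,5] S/NP  lex  "heard"
[5,6] NP  lex  "today"
[4,6] S  >  k=5
[6,7] PP  lex  "often"
[7,8] (PP\S)\PP  lex  "song"
[6,8] PP\S  <  k=7
[4,8] PP  <  k=6
[3,8] S\(S/PP)  >  k=4
[0,8] S  <  k=3

[0,8] S   <
  [0,3] S/PP   >S
    [0,2] (S/S)/PP   >
      [0,1] "city" : ((S/S)/PP)/NP
      [1,2] "a" : NP
    [2,3] "no" : S/PP
  [3,8] S\(S/PP)   >
    [3,4] "gave" : (S\(S/PP))/PP
    [4,8] PP   <
      [4,6] S   >
        [4,5] "heard" : S/NP
        [5,6] "today" : NP
      [6,8] PP\S   <
        [6,7] "often" : PP
        [7,8] "song" : (PP\S)\PP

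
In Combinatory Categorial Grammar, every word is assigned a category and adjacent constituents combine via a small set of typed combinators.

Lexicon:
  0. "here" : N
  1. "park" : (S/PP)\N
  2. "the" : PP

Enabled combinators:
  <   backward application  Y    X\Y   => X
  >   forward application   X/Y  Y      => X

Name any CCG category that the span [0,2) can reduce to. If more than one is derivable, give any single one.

[0,3] S   >
  [0,2] S/PP   <
    [0,1] "here" : N
    [1,2] "park" : (S/PP)\N
  [2,3] "the" : PP

S/PP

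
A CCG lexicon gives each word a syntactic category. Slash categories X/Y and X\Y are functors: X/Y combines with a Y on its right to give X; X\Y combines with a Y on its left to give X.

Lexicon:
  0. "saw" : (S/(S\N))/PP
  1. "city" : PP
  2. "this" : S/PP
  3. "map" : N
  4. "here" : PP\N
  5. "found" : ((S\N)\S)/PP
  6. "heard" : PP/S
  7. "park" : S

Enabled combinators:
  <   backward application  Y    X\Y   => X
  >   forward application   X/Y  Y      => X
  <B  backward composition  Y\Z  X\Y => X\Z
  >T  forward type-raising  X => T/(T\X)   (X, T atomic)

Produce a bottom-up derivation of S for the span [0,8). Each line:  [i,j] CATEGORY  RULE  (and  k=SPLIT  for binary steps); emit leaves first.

[0,1] (S/(S\N))/PP  lex  "saw"
[1,2] PP  lex  "city"
[0,2] S/(S\N)  >  k=1
[2,3] S/PP  lex  "this"
[3,4] N  lex  "map"
[4,5] PP\N  lex  "here"
[3,5] PP  <  k=4
[2,5] S  >  k=3
[5,6] ((S\N)\S)/PP  lex  "found"
[6,7] PP/S  lex  "heard"
[7,8] S  lex  "park"
[6,8] PP  >  k=7
[5,8] (S\N)\S  >  k=6
[2,8] S\N  <  k=5
[0,8] S  >  k=2

[0,8] S   >
  [0,2] S/(S\N)   >
    [0,1] "saw" : (S/(S\N))/PP
    [1,2] "city" : PP
  [2,8] S\N   <
    [2,5] S   >
      [2,3] "this" : S/PP
      [3,5] PP   <
        [3,4] "map" : N
        [4,5] "here" : PP\N
    [5,8] (S\N)\S   >
      [5,6] "found" : ((S\N)\S)/PP
      [6,8] PP   >
        [6,7] "heard" : PP/S
        [7,8] "park" : S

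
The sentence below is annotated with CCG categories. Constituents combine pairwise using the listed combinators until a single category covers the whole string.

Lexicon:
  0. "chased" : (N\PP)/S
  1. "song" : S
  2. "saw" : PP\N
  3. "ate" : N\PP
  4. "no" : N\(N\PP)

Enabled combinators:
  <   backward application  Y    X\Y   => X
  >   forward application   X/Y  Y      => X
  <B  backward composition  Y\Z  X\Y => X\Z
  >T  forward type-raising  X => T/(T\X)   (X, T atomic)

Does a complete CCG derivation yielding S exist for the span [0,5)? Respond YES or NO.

NO

(N\PP)/S S PP\N N\PP N\(N\PP)
CKY chart[0,5] = {N, N/(N\N), NP/(NP\N), PP/(PP\N), S/(S\N)}; S ∉ chart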